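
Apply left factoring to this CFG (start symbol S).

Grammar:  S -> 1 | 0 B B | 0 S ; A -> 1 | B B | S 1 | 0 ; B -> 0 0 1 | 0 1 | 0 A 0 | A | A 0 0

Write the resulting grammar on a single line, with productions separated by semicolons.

S -> 1 | 0 S'; A -> 1 | B B | S 1 | 0; B -> 0 B' | A B''; S' -> B B | S; B' -> 0 1 | 1 | A 0; B'' -> ε | 0 0

S has alternatives sharing prefix '0': factor to S → 0 S' with S' → B B | S.
B has alternatives sharing prefix '0': factor to B → 0 B' with B' → 0 1 | 1 | A 0.
B has alternatives sharing prefix 'A': factor to B → A B'' with B'' → ε | 0 0.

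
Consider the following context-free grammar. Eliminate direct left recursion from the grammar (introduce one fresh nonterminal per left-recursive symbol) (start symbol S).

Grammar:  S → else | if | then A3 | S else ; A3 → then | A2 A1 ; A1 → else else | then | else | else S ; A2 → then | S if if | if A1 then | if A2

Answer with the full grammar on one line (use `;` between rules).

S → else S' | if S' | then A3 S'; A3 → then | A2 A1; A1 → else else | then | else | else S; A2 → then | S if if | if A1 then | if A2; S' → else S' | ε

Left recursion appears on S.
For S: α = {else}, β = {else, if, then A3}. Rewrite as S → β S' and S' → α S' | ε.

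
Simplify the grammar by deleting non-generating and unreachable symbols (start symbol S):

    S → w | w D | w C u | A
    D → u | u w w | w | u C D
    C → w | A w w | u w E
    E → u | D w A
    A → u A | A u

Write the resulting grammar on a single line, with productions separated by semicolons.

S → w | w D | w C u; D → u | u w w | w | u C D; C → w | u w E; E → u

Generating nonterminals: {C, D, E, S}.
Reachable from S after that: {C, D, E, S}.
Removed useless symbols: {A} and every production mentioning them.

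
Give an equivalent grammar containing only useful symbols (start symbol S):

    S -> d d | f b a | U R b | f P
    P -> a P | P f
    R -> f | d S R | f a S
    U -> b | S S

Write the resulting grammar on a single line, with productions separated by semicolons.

S -> d d | f b a | U R b; R -> f | d S R | f a S; U -> b | S S

Generating nonterminals: {R, S, U}.
Reachable from S after that: {R, S, U}.
Removed useless symbols: {P} and every production mentioning them.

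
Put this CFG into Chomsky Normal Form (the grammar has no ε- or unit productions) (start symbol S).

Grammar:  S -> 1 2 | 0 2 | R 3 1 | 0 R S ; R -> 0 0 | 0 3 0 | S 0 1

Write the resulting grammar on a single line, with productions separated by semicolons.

Introduce a nonterminal for each terminal appearing in a rule of length ≥ 2: X1 → 1, X2 → 2, X3 → 0, X4 → 3.
Binarize each right-hand side of length ≥ 3 by chaining fresh nonterminals (Y1, Y2, …): affected rules were S → R X4 X1; S → X3 R S; R → X3 X4 X3; R → S X3 X1.

S -> X1 X2 | X3 X2 | R Y1 | X3 Y2; R -> X3 X3 | X3 Y3 | S Y4; X1 -> 1; X2 -> 2; X3 -> 0; X4 -> 3; Y1 -> X4 X1; Y2 -> R S; Y3 -> X4 X3; Y4 -> X3 X1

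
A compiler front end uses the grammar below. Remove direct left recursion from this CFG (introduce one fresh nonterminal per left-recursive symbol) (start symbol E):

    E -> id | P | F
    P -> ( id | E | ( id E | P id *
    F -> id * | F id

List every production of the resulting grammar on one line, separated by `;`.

E -> id | P | F; P -> ( id P' | E P' | ( id E P'; F -> id * F'; P' -> id * P' | ε; F' -> id F' | ε

Left recursion appears on P, F.
For P: α = {id *}, β = {( id, E, ( id E}. Rewrite as P → β P' and P' → α P' | ε.
For F: α = {id}, β = {id *}. Rewrite as F → β F' and F' → α F' | ε.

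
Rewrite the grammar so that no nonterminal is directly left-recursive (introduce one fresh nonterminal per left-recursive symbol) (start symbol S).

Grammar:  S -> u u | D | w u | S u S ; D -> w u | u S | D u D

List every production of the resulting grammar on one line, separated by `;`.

Left recursion appears on S, D.
For S: α = {u S}, β = {u u, D, w u}. Rewrite as S → β S' and S' → α S' | ε.
For D: α = {u D}, β = {w u, u S}. Rewrite as D → β D' and D' → α D' | ε.

S -> u u S' | D S' | w u S'; D -> w u D' | u S D'; S' -> u S S' | ε; D' -> u D D' | ε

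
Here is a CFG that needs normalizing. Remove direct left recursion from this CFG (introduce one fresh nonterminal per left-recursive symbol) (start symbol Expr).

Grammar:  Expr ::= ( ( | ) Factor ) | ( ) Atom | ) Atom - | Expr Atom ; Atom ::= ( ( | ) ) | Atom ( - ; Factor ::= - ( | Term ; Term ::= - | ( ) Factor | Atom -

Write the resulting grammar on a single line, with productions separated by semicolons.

Left recursion appears on Expr, Atom.
For Expr: α = {Atom}, β = {( (, ) Factor ), ( ) Atom, ) Atom -}. Rewrite as Expr → β Expr1 and Expr1 → α Expr1 | ε.
For Atom: α = {( -}, β = {( (, ) )}. Rewrite as Atom → β Atom1 and Atom1 → α Atom1 | ε.

Expr ::= ( ( Expr1 | ) Factor ) Expr1 | ( ) Atom Expr1 | ) Atom - Expr1; Atom ::= ( ( Atom1 | ) ) Atom1; Factor ::= - ( | Term; Term ::= - | ( ) Factor | Atom -; Expr1 ::= Atom Expr1 | ε; Atom1 ::= ( - Atom1 | ε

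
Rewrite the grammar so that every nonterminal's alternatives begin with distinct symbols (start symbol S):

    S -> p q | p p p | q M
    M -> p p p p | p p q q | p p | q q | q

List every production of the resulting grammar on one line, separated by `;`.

S -> q M | p S'; M -> p p M' | q M''; S' -> q | p p; M' -> p p | q q | epsilon; M'' -> q | epsilon

S has alternatives sharing prefix 'p': factor to S → p S' with S' → q | p p.
M has alternatives sharing prefix 'p p': factor to M → p p M' with M' → p p | q q | ε.
M has alternatives sharing prefix 'q': factor to M → q M'' with M'' → q | ε.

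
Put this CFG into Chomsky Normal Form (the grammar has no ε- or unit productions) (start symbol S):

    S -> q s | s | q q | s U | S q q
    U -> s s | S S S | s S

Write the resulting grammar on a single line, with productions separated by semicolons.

Introduce a nonterminal for each terminal appearing in a rule of length ≥ 2: X1 → q, X2 → s.
Binarize each right-hand side of length ≥ 3 by chaining fresh nonterminals (Y1, Y2, …): affected rules were S → S X1 X1; U → S S S.

S -> X1 X2 | s | X1 X1 | X2 U | S Y1; U -> X2 X2 | S Y2 | X2 S; X1 -> q; X2 -> s; Y1 -> X1 X1; Y2 -> S S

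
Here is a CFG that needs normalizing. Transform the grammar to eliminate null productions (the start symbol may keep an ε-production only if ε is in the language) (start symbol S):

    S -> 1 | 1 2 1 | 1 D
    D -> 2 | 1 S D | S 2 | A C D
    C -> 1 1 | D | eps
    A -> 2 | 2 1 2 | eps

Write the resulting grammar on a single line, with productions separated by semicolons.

S -> 1 | 1 2 1 | 1 D; D -> 2 | 1 S D | S 2 | A C D | A D | C D; C -> 1 1 | D; A -> 2 | 2 1 2

Nullable set = {A, C}.
ε ∉ L(G), so no ε-production is kept.
Add the nullable-subset variants: D → A C D gives A C D | A D | C D.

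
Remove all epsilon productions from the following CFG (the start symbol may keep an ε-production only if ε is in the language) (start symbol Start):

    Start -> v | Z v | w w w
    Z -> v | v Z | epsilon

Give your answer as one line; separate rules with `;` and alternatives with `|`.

Start -> v | Z v | w w w; Z -> v | v Z

Nullable set = {Z}.
ε ∉ L(G), so no ε-production is kept.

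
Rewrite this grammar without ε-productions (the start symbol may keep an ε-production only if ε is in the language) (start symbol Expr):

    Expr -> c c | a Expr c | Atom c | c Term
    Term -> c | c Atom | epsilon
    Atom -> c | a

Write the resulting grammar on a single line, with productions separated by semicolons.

Expr -> c c | a Expr c | Atom c | c Term | c; Term -> c | c Atom; Atom -> c | a

Nullable nonterminals: {Term}.
ε ∉ L(G), so no ε-production is kept.
For each production, add variants omitting each subset of nullable occurrences: Expr → c Term gives c Term | c.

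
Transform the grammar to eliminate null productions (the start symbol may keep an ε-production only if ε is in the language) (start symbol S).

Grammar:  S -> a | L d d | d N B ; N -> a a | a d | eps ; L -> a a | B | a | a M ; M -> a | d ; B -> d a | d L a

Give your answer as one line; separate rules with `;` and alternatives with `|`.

S -> a | L d d | d N B | d B; N -> a a | a d; L -> a a | B | a | a M; M -> a | d; B -> d a | d L a

Nullable nonterminals: {N}.
ε ∉ L(G), so no ε-production is kept.
For each production, add variants omitting each subset of nullable occurrences: S → d N B gives d N B | d B.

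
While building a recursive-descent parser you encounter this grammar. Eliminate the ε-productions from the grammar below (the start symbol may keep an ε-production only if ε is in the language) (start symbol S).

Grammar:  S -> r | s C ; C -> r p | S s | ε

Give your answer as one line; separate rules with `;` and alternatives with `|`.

S -> r | s C | s; C -> r p | S s

The nullable symbols are {C}.
ε ∉ L(G), so no ε-production is kept.
Expand every rule over subsets of its nullable positions: S → s C gives s C | s.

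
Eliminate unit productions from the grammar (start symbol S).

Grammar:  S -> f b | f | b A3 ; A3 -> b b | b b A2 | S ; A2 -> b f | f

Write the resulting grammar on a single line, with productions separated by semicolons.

Unit pairs: A3 ⇒* {S}.
Replace each nonterminal's rules with the union of the non-unit rules of every nonterminal it unit-derives.

S -> f b | f | b A3; A3 -> f b | f | b A3 | b b | b b A2; A2 -> b f | f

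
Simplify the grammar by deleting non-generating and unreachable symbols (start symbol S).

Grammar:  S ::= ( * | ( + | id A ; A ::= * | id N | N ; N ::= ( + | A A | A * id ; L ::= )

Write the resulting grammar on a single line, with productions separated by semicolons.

Generating nonterminals: {A, L, N, S}.
Reachable from S after that: {A, N, S}.
Removed useless symbols: {L} and every production mentioning them.

S ::= ( * | ( + | id A; A ::= * | id N | N; N ::= ( + | A A | A * id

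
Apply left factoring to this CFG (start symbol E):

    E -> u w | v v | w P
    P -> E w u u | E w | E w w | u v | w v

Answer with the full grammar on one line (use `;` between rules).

P has alternatives sharing prefix 'E w': factor to P → E w P' with P' → u u | ε | w.

E -> u w | v v | w P; P -> u v | w v | E w P'; P' -> u u | ε | w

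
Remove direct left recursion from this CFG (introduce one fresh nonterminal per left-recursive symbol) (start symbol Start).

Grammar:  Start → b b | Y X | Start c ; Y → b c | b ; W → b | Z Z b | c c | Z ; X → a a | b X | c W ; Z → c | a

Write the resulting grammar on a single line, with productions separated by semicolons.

Start is directly left-recursive.
For Start: α = {c}, β = {b b, Y X}. Rewrite as Start → β Start1 and Start1 → α Start1 | ε.

Start → b b Start1 | Y X Start1; Y → b c | b; W → b | Z Z b | c c | Z; X → a a | b X | c W; Z → c | a; Start1 → c Start1 | epsilon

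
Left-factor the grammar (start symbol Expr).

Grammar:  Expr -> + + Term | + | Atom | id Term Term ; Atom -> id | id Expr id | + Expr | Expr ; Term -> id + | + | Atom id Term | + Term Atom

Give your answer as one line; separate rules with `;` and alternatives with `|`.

Expr has alternatives sharing prefix '+': factor to Expr → + Expr1 with Expr1 → + Term | ε.
Atom has alternatives sharing prefix 'id': factor to Atom → id Atom1 with Atom1 → ε | Expr id.
Term has alternatives sharing prefix '+': factor to Term → + Term1 with Term1 → ε | Term Atom.

Expr -> Atom | id Term Term | + Expr1; Atom -> + Expr | Expr | id Atom1; Term -> id + | Atom id Term | + Term1; Expr1 -> + Term | ε; Atom1 -> ε | Expr id; Term1 -> ε | Term Atom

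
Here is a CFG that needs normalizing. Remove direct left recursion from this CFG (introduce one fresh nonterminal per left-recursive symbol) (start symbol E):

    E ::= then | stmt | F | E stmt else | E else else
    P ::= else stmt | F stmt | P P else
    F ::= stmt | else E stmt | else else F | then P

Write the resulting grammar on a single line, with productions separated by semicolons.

Directly left-recursive nonterminals: E, P.
For E: α = {stmt else, else else}, β = {then, stmt, F}. Rewrite as E → β E' and E' → α E' | ε.
For P: α = {P else}, β = {else stmt, F stmt}. Rewrite as P → β P' and P' → α P' | ε.

E ::= then E' | stmt E' | F E'; P ::= else stmt P' | F stmt P'; F ::= stmt | else E stmt | else else F | then P; E' ::= stmt else E' | else else E' | ε; P' ::= P else P' | ε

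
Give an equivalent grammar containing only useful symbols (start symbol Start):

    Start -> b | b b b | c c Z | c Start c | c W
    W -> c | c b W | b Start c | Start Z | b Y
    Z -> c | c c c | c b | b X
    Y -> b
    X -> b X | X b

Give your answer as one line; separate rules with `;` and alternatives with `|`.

Start -> b | b b b | c c Z | c Start c | c W; W -> c | c b W | b Start c | Start Z | b Y; Z -> c | c c c | c b; Y -> b

Generating nonterminals: {Start, W, Y, Z}.
Reachable from Start after that: {Start, W, Y, Z}.
Removed useless symbols: {X} and every production mentioning them.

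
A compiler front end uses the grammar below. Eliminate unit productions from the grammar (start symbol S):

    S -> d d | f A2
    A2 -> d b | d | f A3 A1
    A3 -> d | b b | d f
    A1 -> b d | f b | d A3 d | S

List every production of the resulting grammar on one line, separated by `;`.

Unit pairs: A1 ⇒* {S}.
For each unit pair (A, B), copy every non-unit production of B to A, then drop all unit productions.

S -> d d | f A2; A2 -> d b | d | f A3 A1; A3 -> d | b b | d f; A1 -> b d | f b | d A3 d | d d | f A2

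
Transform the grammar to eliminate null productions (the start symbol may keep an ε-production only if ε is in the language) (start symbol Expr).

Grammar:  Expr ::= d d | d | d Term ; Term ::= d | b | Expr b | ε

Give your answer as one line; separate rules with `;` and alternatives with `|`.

Expr ::= d d | d | d Term; Term ::= d | b | Expr b

Nullable nonterminals: {Term}.
ε ∉ L(G), so no ε-production is kept.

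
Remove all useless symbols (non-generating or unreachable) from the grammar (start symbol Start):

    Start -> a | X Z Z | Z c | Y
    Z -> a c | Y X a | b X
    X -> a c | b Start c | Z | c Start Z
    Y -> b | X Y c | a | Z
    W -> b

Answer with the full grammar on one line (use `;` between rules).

Generating nonterminals: {Start, W, X, Y, Z}.
Reachable from Start after that: {Start, X, Y, Z}.
Removed useless symbols: {W} and every production mentioning them.

Start -> a | X Z Z | Z c | Y; Z -> a c | Y X a | b X; X -> a c | b Start c | Z | c Start Z; Y -> b | X Y c | a | Z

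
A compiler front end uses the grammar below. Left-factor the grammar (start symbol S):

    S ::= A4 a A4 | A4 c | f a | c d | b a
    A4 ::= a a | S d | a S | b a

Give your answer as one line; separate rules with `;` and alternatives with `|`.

S ::= f a | c d | b a | A4 S'; A4 ::= S d | b a | a A4'; S' ::= a A4 | c; A4' ::= a | S

S has alternatives sharing prefix 'A4': factor to S → A4 S' with S' → a A4 | c.
A4 has alternatives sharing prefix 'a': factor to A4 → a A4' with A4' → a | S.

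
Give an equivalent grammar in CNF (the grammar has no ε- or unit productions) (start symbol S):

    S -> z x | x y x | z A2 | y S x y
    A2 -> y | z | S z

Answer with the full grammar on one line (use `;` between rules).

S -> X1 X2 | X2 Y1 | X1 A2 | X3 Y2; A2 -> y | z | S X1; X1 -> z; X2 -> x; X3 -> y; Y1 -> X3 X2; Y2 -> S Y3; Y3 -> X2 X3

Introduce a nonterminal for each terminal appearing in a rule of length ≥ 2: X1 → z, X2 → x, X3 → y.
Binarize each right-hand side of length ≥ 3 by chaining fresh nonterminals (Y1, Y2, …): affected rules were S → X2 X3 X2; S → X3 S X2 X3.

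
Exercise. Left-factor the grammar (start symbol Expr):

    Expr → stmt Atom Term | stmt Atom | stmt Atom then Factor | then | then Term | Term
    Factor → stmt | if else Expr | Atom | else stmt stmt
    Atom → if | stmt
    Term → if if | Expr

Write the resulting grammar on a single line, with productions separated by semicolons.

Expr → Term | stmt Atom Expr1 | then Expr2; Factor → stmt | if else Expr | Atom | else stmt stmt; Atom → if | stmt; Term → if if | Expr; Expr1 → Term | ε | then Factor; Expr2 → ε | Term

Expr has alternatives sharing prefix 'stmt Atom': factor to Expr → stmt Atom Expr1 with Expr1 → Term | ε | then Factor.
Expr has alternatives sharing prefix 'then': factor to Expr → then Expr2 with Expr2 → ε | Term.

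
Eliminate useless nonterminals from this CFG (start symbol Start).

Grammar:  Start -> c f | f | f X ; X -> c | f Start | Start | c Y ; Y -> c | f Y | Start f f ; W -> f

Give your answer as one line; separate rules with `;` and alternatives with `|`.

Generating nonterminals: {Start, W, X, Y}.
Reachable from Start after that: {Start, X, Y}.
Removed useless symbols: {W} and every production mentioning them.

Start -> c f | f | f X; X -> c | f Start | Start | c Y; Y -> c | f Y | Start f f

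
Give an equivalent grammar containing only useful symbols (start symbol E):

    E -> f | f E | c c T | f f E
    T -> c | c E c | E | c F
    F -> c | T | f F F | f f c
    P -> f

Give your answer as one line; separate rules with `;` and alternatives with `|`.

E -> f | f E | c c T | f f E; T -> c | c E c | E | c F; F -> c | T | f F F | f f c

Generating nonterminals: {E, F, P, T}.
Reachable from E after that: {E, F, T}.
Removed useless symbols: {P} and every production mentioning them.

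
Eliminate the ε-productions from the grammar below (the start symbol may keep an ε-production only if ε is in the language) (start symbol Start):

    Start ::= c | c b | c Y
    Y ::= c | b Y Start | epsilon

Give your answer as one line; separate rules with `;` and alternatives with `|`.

The nullable symbols are {Y}.
ε ∉ L(G), so no ε-production is kept.
Expand every rule over subsets of its nullable positions: Y → b Y Start gives b Y Start | b Start.

Start ::= c | c b | c Y; Y ::= c | b Y Start | b Start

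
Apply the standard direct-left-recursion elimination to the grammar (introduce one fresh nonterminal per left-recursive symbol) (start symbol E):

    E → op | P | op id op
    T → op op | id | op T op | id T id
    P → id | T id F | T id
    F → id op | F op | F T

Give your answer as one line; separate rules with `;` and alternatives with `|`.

Directly left-recursive nonterminal: F.
For F: α = {op, T}, β = {id op}. Rewrite as F → β F' and F' → α F' | ε.

E → op | P | op id op; T → op op | id | op T op | id T id; P → id | T id F | T id; F → id op F'; F' → op F' | T F' | eps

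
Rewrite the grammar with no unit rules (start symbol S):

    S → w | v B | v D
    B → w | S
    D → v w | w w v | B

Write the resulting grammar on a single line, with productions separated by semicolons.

Unit pairs: B ⇒* {S}; D ⇒* {B, S}.
For every A with A ⇒* B via unit rules, add B's non-unit alternatives to A; then delete every rule of the form X → Y.

S → w | v B | v D; B → w | v B | v D; D → w | v B | v D | v w | w w v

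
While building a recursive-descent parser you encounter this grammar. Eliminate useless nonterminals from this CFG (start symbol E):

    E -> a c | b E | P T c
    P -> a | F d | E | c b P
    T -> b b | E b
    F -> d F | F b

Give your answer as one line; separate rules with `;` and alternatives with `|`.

E -> a c | b E | P T c; P -> a | E | c b P; T -> b b | E b

Generating nonterminals: {E, P, T}.
Reachable from E after that: {E, P, T}.
Removed useless symbols: {F} and every production mentioning them.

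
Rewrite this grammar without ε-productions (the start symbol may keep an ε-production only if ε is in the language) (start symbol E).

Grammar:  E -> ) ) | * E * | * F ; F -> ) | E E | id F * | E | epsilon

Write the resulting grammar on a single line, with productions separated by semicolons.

Nullable set = {F}.
ε ∉ L(G), so no ε-production is kept.
Add the nullable-subset variants: E → * F gives * F | *. F → id F * gives id F * | id *.

E -> ) ) | * E * | * F | *; F -> ) | E E | id F * | id * | E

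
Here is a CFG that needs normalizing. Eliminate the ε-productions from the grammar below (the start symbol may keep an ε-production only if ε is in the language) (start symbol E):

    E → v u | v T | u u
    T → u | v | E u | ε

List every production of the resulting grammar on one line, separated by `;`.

E → v u | v T | v | u u; T → u | v | E u

Nullable nonterminals: {T}.
ε ∉ L(G), so no ε-production is kept.
For each production, add variants omitting each subset of nullable occurrences: E → v T gives v T | v.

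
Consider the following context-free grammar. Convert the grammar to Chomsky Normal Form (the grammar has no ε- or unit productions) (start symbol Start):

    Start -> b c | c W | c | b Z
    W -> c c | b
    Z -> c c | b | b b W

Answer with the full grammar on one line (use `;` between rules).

Start -> X1 X2 | X2 W | c | X1 Z; W -> X2 X2 | b; Z -> X2 X2 | b | X1 Y1; X1 -> b; X2 -> c; Y1 -> X1 W

Introduce a nonterminal for each terminal appearing in a rule of length ≥ 2: X1 → b, X2 → c.
Binarize each right-hand side of length ≥ 3 by chaining fresh nonterminals (Y1, Y2, …): affected rules were Z → X1 X1 W.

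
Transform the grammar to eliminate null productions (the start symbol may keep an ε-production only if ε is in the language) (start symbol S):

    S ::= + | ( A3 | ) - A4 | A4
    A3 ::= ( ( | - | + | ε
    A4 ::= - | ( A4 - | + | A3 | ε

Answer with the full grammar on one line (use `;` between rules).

S ::= + | ( A3 | ( | ) - A4 | ) - | A4 | ε; A3 ::= ( ( | - | +; A4 ::= - | ( A4 - | ( - | + | A3

The nullable symbols are {A3, A4, S}.
ε ∈ L(G) since S is nullable, so keep S → ε.
For each production, add variants omitting each subset of nullable occurrences: S → ( A3 gives ( A3 | (. S → ) - A4 gives ) - A4 | ) -. A4 → ( A4 - gives ( A4 - | ( -.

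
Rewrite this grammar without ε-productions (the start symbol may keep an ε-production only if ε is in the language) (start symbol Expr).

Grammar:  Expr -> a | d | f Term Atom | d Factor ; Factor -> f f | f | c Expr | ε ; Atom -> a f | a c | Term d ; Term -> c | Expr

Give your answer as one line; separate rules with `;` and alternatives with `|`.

Expr -> a | d | f Term Atom | d Factor; Factor -> f f | f | c Expr; Atom -> a f | a c | Term d; Term -> c | Expr

The nullable symbols are {Factor}.
ε ∉ L(G), so no ε-production is kept.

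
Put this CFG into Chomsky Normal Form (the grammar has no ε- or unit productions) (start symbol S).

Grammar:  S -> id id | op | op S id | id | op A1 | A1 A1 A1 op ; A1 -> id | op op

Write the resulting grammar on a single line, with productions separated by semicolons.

S -> X1 X1 | op | X2 Y1 | id | X2 A1 | A1 Y2; A1 -> id | X2 X2; X1 -> id; X2 -> op; Y1 -> S X1; Y2 -> A1 Y3; Y3 -> A1 X2

Introduce a nonterminal for each terminal appearing in a rule of length ≥ 2: X1 → id, X2 → op.
Binarize each right-hand side of length ≥ 3 by chaining fresh nonterminals (Y1, Y2, …): affected rules were S → X2 S X1; S → A1 A1 A1 X2.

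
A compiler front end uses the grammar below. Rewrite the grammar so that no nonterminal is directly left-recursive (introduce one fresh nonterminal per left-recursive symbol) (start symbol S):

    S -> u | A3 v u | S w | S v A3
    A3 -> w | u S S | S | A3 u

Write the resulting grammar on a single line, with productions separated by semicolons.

S, A3 are directly left-recursive.
For S: α = {w, v A3}, β = {u, A3 v u}. Rewrite as S → β S' and S' → α S' | ε.
For A3: α = {u}, β = {w, u S S, S}. Rewrite as A3 → β A3' and A3' → α A3' | ε.

S -> u S' | A3 v u S'; A3 -> w A3' | u S S A3' | S A3'; S' -> w S' | v A3 S' | ε; A3' -> u A3' | ε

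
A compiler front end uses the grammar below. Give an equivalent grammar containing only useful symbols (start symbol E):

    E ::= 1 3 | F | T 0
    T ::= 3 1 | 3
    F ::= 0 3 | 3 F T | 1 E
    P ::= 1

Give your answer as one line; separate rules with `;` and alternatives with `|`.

Generating nonterminals: {E, F, P, T}.
Reachable from E after that: {E, F, T}.
Removed useless symbols: {P} and every production mentioning them.

E ::= 1 3 | F | T 0; T ::= 3 1 | 3; F ::= 0 3 | 3 F T | 1 E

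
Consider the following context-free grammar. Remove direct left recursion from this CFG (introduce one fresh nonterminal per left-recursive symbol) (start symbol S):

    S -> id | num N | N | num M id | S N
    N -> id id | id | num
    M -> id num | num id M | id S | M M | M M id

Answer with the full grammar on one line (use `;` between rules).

S -> id S' | num N S' | N S' | num M id S'; N -> id id | id | num; M -> id num M' | num id M M' | id S M'; S' -> N S' | ε; M' -> M M' | M id M' | ε

Left recursion appears on S, M.
For S: α = {N}, β = {id, num N, N, num M id}. Rewrite as S → β S' and S' → α S' | ε.
For M: α = {M, M id}, β = {id num, num id M, id S}. Rewrite as M → β M' and M' → α M' | ε.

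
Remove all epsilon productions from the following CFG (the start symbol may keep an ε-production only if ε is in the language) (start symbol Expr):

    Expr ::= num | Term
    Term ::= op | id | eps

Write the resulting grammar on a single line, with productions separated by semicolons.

Nullable set = {Expr, Term}.
ε ∈ L(G) since Expr is nullable, so keep Expr → ε.

Expr ::= num | Term | ε; Term ::= op | id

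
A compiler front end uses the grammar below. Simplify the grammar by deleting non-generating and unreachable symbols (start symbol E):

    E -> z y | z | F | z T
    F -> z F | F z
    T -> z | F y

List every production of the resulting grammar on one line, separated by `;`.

E -> z y | z | z T; T -> z

Generating nonterminals: {E, T}.
Reachable from E after that: {E, T}.
Removed useless symbols: {F} and every production mentioning them.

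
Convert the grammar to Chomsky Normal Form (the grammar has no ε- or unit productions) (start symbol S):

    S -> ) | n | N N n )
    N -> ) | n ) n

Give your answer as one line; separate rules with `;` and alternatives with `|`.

S -> ) | n | N Y1; N -> ) | X1 Y3; X1 -> n; X2 -> ); Y1 -> N Y2; Y2 -> X1 X2; Y3 -> X2 X1

Introduce a nonterminal for each terminal appearing in a rule of length ≥ 2: X1 → n, X2 → ).
Binarize each right-hand side of length ≥ 3 by chaining fresh nonterminals (Y1, Y2, …): affected rules were S → N N X1 X2; N → X1 X2 X1.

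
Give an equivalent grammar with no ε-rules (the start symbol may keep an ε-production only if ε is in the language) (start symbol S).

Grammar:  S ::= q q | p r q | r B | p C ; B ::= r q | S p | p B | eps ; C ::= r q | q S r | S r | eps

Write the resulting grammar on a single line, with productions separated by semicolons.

S ::= q q | p r q | r B | r | p C | p; B ::= r q | S p | p B | p; C ::= r q | q S r | S r

Nullable nonterminals: {B, C}.
ε ∉ L(G), so no ε-production is kept.
For each production, add variants omitting each subset of nullable occurrences: S → r B gives r B | r. S → p C gives p C | p. B → p B gives p B | p.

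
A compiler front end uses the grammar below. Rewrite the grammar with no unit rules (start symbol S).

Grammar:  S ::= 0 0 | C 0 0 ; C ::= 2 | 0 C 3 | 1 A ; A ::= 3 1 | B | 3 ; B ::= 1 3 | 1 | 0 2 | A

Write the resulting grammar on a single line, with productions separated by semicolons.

S ::= 0 0 | C 0 0; C ::= 2 | 0 C 3 | 1 A; A ::= 1 3 | 1 | 0 2 | 3 1 | 3; B ::= 1 3 | 1 | 0 2 | 3 1 | 3

Unit pairs: A ⇒* {B}; B ⇒* {A}.
Replace each nonterminal's rules with the union of the non-unit rules of every nonterminal it unit-derives.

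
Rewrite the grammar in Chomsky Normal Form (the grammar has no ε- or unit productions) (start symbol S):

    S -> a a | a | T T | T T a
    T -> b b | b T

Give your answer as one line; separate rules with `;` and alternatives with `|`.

S -> X1 X1 | a | T T | T Y1; T -> X2 X2 | X2 T; X1 -> a; X2 -> b; Y1 -> T X1

Introduce a nonterminal for each terminal appearing in a rule of length ≥ 2: X1 → a, X2 → b.
Binarize each right-hand side of length ≥ 3 by chaining fresh nonterminals (Y1, Y2, …): affected rules were S → T T X1.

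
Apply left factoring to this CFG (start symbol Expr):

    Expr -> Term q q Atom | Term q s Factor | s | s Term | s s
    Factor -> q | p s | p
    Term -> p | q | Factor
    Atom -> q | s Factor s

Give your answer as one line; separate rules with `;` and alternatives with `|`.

Expr has alternatives sharing prefix 's': factor to Expr → s Expr1 with Expr1 → ε | Term | s.
Expr has alternatives sharing prefix 'Term q': factor to Expr → Term q Expr2 with Expr2 → q Atom | s Factor.
Factor has alternatives sharing prefix 'p': factor to Factor → p Factor1 with Factor1 → s | ε.

Expr -> s Expr1 | Term q Expr2; Factor -> q | p Factor1; Term -> p | q | Factor; Atom -> q | s Factor s; Expr1 -> ε | Term | s; Expr2 -> q Atom | s Factor; Factor1 -> s | ε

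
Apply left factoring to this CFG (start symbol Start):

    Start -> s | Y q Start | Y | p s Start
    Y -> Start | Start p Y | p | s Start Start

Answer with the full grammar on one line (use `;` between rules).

Start has alternatives sharing prefix 'Y': factor to Start → Y Start1 with Start1 → q Start | ε.
Y has alternatives sharing prefix 'Start': factor to Y → Start Y1 with Y1 → ε | p Y.

Start -> s | p s Start | Y Start1; Y -> p | s Start Start | Start Y1; Start1 -> q Start | ε; Y1 -> ε | p Y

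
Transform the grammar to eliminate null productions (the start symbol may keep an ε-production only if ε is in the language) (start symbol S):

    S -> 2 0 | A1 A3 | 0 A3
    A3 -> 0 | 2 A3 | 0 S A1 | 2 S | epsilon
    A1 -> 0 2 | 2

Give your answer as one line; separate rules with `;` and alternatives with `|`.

The nullable symbols are {A3}.
ε ∉ L(G), so no ε-production is kept.
For each production, add variants omitting each subset of nullable occurrences: S → A1 A3 gives A1 A3 | A1. S → 0 A3 gives 0 A3 | 0. A3 → 2 A3 gives 2 A3 | 2.

S -> 2 0 | A1 A3 | A1 | 0 A3 | 0; A3 -> 0 | 2 A3 | 2 | 0 S A1 | 2 S; A1 -> 0 2 | 2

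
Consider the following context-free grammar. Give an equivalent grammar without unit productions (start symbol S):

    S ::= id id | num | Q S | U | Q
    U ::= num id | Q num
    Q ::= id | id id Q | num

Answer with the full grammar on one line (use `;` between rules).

Unit pairs: S ⇒* {Q, U}.
For every A with A ⇒* B via unit rules, add B's non-unit alternatives to A; then delete every rule of the form X → Y.

S ::= num id | Q num | id id | num | Q S | id | id id Q; U ::= num id | Q num; Q ::= id | id id Q | num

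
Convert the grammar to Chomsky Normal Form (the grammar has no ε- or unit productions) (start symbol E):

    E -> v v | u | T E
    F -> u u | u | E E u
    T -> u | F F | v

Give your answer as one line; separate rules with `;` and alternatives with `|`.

Introduce a nonterminal for each terminal appearing in a rule of length ≥ 2: X1 → v, X2 → u.
Binarize each right-hand side of length ≥ 3 by chaining fresh nonterminals (Y1, Y2, …): affected rules were F → E E X2.

E -> X1 X1 | u | T E; F -> X2 X2 | u | E Y1; T -> u | F F | v; X1 -> v; X2 -> u; Y1 -> E X2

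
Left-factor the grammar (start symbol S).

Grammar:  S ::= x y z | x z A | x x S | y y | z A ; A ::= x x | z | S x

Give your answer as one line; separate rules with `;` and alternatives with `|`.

S ::= y y | z A | x S'; A ::= x x | z | S x; S' ::= y z | z A | x S

S has alternatives sharing prefix 'x': factor to S → x S' with S' → y z | z A | x S.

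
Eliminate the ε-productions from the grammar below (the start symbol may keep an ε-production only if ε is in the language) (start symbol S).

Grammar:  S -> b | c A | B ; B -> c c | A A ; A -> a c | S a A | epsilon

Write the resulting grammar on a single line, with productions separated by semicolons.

S -> b | c A | c | B | ε; B -> c c | A A | A; A -> a c | S a A | S a | a A | a

The nullable symbols are {A, B, S}.
ε ∈ L(G) since S is nullable, so keep S → ε.
For each production, add variants omitting each subset of nullable occurrences: S → c A gives c A | c. B → A A gives A A | A. A → S a A gives S a A | S a | a A | a.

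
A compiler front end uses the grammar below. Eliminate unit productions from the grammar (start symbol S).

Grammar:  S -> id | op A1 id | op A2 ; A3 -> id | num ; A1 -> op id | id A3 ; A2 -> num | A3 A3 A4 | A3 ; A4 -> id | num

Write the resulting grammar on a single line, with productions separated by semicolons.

S -> id | op A1 id | op A2; A3 -> id | num; A1 -> op id | id A3; A2 -> num | A3 A3 A4 | id; A4 -> id | num

Unit pairs: A2 ⇒* {A3}.
For each unit pair (A, B), copy every non-unit production of B to A, then drop all unit productions.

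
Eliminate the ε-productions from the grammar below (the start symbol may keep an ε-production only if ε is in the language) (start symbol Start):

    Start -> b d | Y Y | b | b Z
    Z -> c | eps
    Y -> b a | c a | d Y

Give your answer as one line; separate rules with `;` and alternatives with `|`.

Nullable set = {Z}.
ε ∉ L(G), so no ε-production is kept.

Start -> b d | Y Y | b | b Z; Z -> c; Y -> b a | c a | d Y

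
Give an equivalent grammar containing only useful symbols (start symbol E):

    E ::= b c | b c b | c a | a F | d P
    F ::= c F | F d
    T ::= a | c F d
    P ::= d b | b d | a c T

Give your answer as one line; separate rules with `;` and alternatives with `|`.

Generating nonterminals: {E, P, T}.
Reachable from E after that: {E, P, T}.
Removed useless symbols: {F} and every production mentioning them.

E ::= b c | b c b | c a | d P; T ::= a; P ::= d b | b d | a c T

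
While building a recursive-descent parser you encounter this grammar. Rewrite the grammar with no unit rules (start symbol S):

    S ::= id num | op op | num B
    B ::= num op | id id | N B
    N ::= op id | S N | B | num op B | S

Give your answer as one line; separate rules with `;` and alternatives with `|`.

Unit pairs: N ⇒* {B, S}.
Replace each nonterminal's rules with the union of the non-unit rules of every nonterminal it unit-derives.

S ::= id num | op op | num B; B ::= num op | id id | N B; N ::= num op | id id | N B | id num | op op | num B | op id | S N | num op B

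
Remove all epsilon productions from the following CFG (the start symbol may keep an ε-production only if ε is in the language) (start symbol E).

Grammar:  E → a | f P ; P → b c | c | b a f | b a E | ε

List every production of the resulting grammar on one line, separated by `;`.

The nullable symbols are {P}.
ε ∉ L(G), so no ε-production is kept.
For each production, add variants omitting each subset of nullable occurrences: E → f P gives f P | f.

E → a | f P | f; P → b c | c | b a f | b a E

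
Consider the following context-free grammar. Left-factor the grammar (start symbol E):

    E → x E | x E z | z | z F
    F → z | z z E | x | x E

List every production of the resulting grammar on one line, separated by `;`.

E → x E E' | z E''; F → z F' | x F''; E' → ε | z; E'' → ε | F; F' → ε | z E; F'' → ε | E

E has alternatives sharing prefix 'x E': factor to E → x E E' with E' → ε | z.
E has alternatives sharing prefix 'z': factor to E → z E'' with E'' → ε | F.
F has alternatives sharing prefix 'z': factor to F → z F' with F' → ε | z E.
F has alternatives sharing prefix 'x': factor to F → x F'' with F'' → ε | E.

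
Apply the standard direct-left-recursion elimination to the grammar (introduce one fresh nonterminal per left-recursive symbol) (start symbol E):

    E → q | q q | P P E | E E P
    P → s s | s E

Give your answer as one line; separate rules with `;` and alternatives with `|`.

E → q E' | q q E' | P P E E'; P → s s | s E; E' → E P E' | epsilon

E is directly left-recursive.
For E: α = {E P}, β = {q, q q, P P E}. Rewrite as E → β E' and E' → α E' | ε.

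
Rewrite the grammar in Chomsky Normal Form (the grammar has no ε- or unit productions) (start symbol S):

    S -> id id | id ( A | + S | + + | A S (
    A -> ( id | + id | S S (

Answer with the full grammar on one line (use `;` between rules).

S -> X1 X1 | X1 Y1 | X3 S | X3 X3 | A Y2; A -> X2 X1 | X3 X1 | S Y3; X1 -> id; X2 -> (; X3 -> +; Y1 -> X2 A; Y2 -> S X2; Y3 -> S X2

Introduce a nonterminal for each terminal appearing in a rule of length ≥ 2: X1 → id, X2 → (, X3 → +.
Binarize each right-hand side of length ≥ 3 by chaining fresh nonterminals (Y1, Y2, …): affected rules were S → X1 X2 A; S → A S X2; A → S S X2.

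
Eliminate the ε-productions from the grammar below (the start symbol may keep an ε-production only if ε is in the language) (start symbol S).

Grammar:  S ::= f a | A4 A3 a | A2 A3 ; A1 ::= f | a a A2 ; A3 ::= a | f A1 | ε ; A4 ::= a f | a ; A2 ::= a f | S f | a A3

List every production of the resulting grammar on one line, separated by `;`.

S ::= f a | A4 A3 a | A4 a | A2 A3 | A2; A1 ::= f | a a A2; A3 ::= a | f A1; A4 ::= a f | a; A2 ::= a f | S f | a A3 | a

Nullable set = {A3}.
ε ∉ L(G), so no ε-production is kept.
Add the nullable-subset variants: S → A4 A3 a gives A4 A3 a | A4 a. S → A2 A3 gives A2 A3 | A2. A2 → a A3 gives a A3 | a.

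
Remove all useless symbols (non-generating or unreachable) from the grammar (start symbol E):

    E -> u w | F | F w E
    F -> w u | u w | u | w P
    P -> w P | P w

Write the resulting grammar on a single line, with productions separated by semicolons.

E -> u w | F | F w E; F -> w u | u w | u

Generating nonterminals: {E, F}.
Reachable from E after that: {E, F}.
Removed useless symbols: {P} and every production mentioning them.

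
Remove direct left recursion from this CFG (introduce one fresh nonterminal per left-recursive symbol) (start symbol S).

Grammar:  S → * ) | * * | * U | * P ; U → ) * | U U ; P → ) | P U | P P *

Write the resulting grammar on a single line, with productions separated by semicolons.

S → * ) | * * | * U | * P; U → ) * U'; P → ) P'; U' → U U' | eps; P' → U P' | P * P' | eps

Left recursion appears on U, P.
For U: α = {U}, β = {) *}. Rewrite as U → β U' and U' → α U' | ε.
For P: α = {U, P *}, β = {)}. Rewrite as P → β P' and P' → α P' | ε.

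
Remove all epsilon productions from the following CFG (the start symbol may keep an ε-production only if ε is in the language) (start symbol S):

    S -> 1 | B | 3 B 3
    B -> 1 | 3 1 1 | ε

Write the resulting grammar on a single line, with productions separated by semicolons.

Nullable nonterminals: {B, S}.
ε ∈ L(G) since S is nullable, so keep S → ε.
Add the nullable-subset variants: S → 3 B 3 gives 3 B 3 | 3 3.

S -> 1 | B | 3 B 3 | 3 3 | ε; B -> 1 | 3 1 1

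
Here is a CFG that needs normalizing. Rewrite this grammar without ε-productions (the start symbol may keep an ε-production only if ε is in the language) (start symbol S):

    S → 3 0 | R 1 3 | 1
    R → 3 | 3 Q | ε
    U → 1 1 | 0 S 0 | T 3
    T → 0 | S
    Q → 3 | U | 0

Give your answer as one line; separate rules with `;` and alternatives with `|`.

S → 3 0 | R 1 3 | 1 3 | 1; R → 3 | 3 Q; U → 1 1 | 0 S 0 | T 3; T → 0 | S; Q → 3 | U | 0

Nullable set = {R}.
ε ∉ L(G), so no ε-production is kept.
Expand every rule over subsets of its nullable positions: S → R 1 3 gives R 1 3 | 1 3.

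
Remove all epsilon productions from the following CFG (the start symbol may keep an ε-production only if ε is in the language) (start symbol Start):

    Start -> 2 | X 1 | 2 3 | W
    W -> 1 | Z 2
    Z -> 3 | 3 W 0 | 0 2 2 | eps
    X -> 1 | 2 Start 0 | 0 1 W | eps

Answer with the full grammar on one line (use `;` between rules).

Nullable set = {X, Z}.
ε ∉ L(G), so no ε-production is kept.
For each production, add variants omitting each subset of nullable occurrences: Start → X 1 gives X 1 | 1. W → Z 2 gives Z 2 | 2.

Start -> 2 | X 1 | 1 | 2 3 | W; W -> 1 | Z 2 | 2; Z -> 3 | 3 W 0 | 0 2 2; X -> 1 | 2 Start 0 | 0 1 W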